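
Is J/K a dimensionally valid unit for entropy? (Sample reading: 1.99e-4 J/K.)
Yes

entropy has SI base units: kg * m^2 / (s^2 * K)
J/K reduces to the same SI base units, so it is a valid unit for entropy.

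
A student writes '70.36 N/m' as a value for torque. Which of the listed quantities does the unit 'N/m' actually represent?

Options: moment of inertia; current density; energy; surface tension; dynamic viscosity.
surface tension

torque should have units dimensionally equivalent to kg * m^2 / s^2 (e.g. N·m).
The given unit 'N/m' reduces to kg / s^2. Of the listed options, that is the dimensionality of surface tension.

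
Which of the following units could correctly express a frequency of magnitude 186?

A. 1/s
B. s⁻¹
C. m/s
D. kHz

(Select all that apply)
A, B, D

frequency has SI base units: 1 / s

Checking each option against 1 / s:
  A. 1/s: ✓ matches
  B. s⁻¹: ✓ matches
  C. m/s: ✗ does not match
  D. kHz: ✓ matches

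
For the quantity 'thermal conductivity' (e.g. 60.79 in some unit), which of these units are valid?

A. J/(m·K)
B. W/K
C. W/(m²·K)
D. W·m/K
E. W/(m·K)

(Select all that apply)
E

thermal conductivity has SI base units: kg * m / (s^3 * K)

Checking each option against kg * m / (s^3 * K):
  A. J/(m·K): ✗ does not match
  B. W/K: ✗ does not match
  C. W/(m²·K): ✗ does not match
  D. W·m/K: ✗ does not match
  E. W/(m·K): ✓ matches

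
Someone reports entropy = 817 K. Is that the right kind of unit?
No

entropy has SI base units: kg * m^2 / (s^2 * K)
K does NOT reduce to kg * m^2 / (s^2 * K); a valid unit for entropy would be e.g. J/K.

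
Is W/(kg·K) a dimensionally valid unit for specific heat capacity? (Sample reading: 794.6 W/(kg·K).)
No

specific heat capacity has SI base units: m^2 / (s^2 * K)
W/(kg·K) does NOT reduce to m^2 / (s^2 * K); a valid unit for specific heat capacity would be e.g. J/(kg·K).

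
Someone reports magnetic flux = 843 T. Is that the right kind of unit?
No

magnetic flux has SI base units: kg * m^2 / (A * s^2)
T does NOT reduce to kg * m^2 / (A * s^2); a valid unit for magnetic flux would be e.g. Wb.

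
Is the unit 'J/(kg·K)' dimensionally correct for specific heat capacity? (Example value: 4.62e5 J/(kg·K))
Yes

specific heat capacity has SI base units: m^2 / (s^2 * K)
J/(kg·K) reduces to the same SI base units, so it is a valid unit for specific heat capacity.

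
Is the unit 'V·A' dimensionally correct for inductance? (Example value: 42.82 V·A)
No

inductance has SI base units: kg * m^2 / (A^2 * s^2)
V·A does NOT reduce to kg * m^2 / (A^2 * s^2); a valid unit for inductance would be e.g. H.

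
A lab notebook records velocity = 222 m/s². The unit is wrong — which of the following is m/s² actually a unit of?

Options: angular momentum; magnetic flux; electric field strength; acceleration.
acceleration

velocity should have units dimensionally equivalent to m / s (e.g. m/s).
The given unit 'm/s²' reduces to m / s^2. Of the listed options, that is the dimensionality of acceleration.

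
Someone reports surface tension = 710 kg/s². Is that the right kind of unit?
Yes

surface tension has SI base units: kg / s^2
kg/s² reduces to the same SI base units, so it is a valid unit for surface tension.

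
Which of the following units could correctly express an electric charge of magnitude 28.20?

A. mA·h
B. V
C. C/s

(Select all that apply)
A

electric charge has SI base units: A * s

Checking each option against A * s:
  A. mA·h: ✓ matches
  B. V: ✗ does not match
  C. C/s: ✗ does not match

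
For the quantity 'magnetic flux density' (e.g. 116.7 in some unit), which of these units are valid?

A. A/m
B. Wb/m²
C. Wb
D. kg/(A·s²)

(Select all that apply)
B, D

magnetic flux density has SI base units: kg / (A * s^2)

Checking each option against kg / (A * s^2):
  A. A/m: ✗ does not match
  B. Wb/m²: ✓ matches
  C. Wb: ✗ does not match
  D. kg/(A·s²): ✓ matches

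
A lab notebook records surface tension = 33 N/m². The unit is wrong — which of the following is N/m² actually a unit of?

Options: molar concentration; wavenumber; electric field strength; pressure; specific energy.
pressure

surface tension should have units dimensionally equivalent to kg / s^2 (e.g. N/m).
The given unit 'N/m²' reduces to kg / (m * s^2). Of the listed options, that is the dimensionality of pressure.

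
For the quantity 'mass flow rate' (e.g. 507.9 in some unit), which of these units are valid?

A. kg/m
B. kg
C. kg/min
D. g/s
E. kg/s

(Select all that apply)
C, D, E

mass flow rate has SI base units: kg / s

Checking each option against kg / s:
  A. kg/m: ✗ does not match
  B. kg: ✗ does not match
  C. kg/min: ✓ matches
  D. g/s: ✓ matches
  E. kg/s: ✓ matches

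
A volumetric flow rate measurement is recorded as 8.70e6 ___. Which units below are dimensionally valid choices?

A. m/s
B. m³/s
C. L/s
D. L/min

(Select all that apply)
B, C, D

volumetric flow rate has SI base units: m^3 / s

Checking each option against m^3 / s:
  A. m/s: ✗ does not match
  B. m³/s: ✓ matches
  C. L/s: ✓ matches
  D. L/min: ✓ matches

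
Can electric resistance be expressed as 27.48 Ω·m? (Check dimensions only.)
No

electric resistance has SI base units: kg * m^2 / (A^2 * s^3)
Ω·m does NOT reduce to kg * m^2 / (A^2 * s^3); a valid unit for electric resistance would be e.g. Ω.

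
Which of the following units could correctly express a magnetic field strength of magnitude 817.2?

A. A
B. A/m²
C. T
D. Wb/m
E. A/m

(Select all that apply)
E

magnetic field strength has SI base units: A / m

Checking each option against A / m:
  A. A: ✗ does not match
  B. A/m²: ✗ does not match
  C. T: ✗ does not match
  D. Wb/m: ✗ does not match
  E. A/m: ✓ matches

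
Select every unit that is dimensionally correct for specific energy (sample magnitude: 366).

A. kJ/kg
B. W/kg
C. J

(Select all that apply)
A

specific energy has SI base units: m^2 / s^2

Checking each option against m^2 / s^2:
  A. kJ/kg: ✓ matches
  B. W/kg: ✗ does not match
  C. J: ✗ does not match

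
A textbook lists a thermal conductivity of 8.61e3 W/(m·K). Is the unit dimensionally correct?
Yes

thermal conductivity has SI base units: kg * m / (s^3 * K)
W/(m·K) reduces to the same SI base units, so it is a valid unit for thermal conductivity.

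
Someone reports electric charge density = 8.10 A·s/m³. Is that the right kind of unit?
Yes

electric charge density has SI base units: A * s / m^3
A·s/m³ reduces to the same SI base units, so it is a valid unit for electric charge density.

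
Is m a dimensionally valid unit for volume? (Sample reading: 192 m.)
No

volume has SI base units: m^3
m does NOT reduce to m^3; a valid unit for volume would be e.g. m³.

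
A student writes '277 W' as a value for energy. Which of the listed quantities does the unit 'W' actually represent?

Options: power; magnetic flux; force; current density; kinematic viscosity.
power

energy should have units dimensionally equivalent to kg * m^2 / s^2 (e.g. J).
The given unit 'W' reduces to kg * m^2 / s^3. Of the listed options, that is the dimensionality of power.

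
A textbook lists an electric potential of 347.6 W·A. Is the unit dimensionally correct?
No

electric potential has SI base units: kg * m^2 / (A * s^3)
W·A does NOT reduce to kg * m^2 / (A * s^3); a valid unit for electric potential would be e.g. V.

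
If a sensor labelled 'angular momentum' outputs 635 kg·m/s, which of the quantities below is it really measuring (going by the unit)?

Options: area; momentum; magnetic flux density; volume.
momentum

angular momentum should have units dimensionally equivalent to kg * m^2 / s (e.g. kg·m²/s).
The given unit 'kg·m/s' reduces to kg * m / s. Of the listed options, that is the dimensionality of momentum.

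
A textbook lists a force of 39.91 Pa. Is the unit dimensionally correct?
No

force has SI base units: kg * m / s^2
Pa does NOT reduce to kg * m / s^2; a valid unit for force would be e.g. N.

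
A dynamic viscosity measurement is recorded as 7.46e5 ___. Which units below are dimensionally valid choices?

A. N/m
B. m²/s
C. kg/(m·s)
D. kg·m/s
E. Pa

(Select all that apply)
C

dynamic viscosity has SI base units: kg / (m * s)

Checking each option against kg / (m * s):
  A. N/m: ✗ does not match
  B. m²/s: ✗ does not match
  C. kg/(m·s): ✓ matches
  D. kg·m/s: ✗ does not match
  E. Pa: ✗ does not match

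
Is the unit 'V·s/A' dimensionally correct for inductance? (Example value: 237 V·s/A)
Yes

inductance has SI base units: kg * m^2 / (A^2 * s^2)
V·s/A reduces to the same SI base units, so it is a valid unit for inductance.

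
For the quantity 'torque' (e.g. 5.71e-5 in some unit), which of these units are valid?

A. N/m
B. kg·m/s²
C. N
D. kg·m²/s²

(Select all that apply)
D

torque has SI base units: kg * m^2 / s^2

Checking each option against kg * m^2 / s^2:
  A. N/m: ✗ does not match
  B. kg·m/s²: ✗ does not match
  C. N: ✗ does not match
  D. kg·m²/s²: ✓ matches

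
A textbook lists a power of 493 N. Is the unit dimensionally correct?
No

power has SI base units: kg * m^2 / s^3
N does NOT reduce to kg * m^2 / s^3; a valid unit for power would be e.g. W.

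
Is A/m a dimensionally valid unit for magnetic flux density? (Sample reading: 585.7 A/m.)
No

magnetic flux density has SI base units: kg / (A * s^2)
A/m does NOT reduce to kg / (A * s^2); a valid unit for magnetic flux density would be e.g. T.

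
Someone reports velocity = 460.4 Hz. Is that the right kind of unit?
No

velocity has SI base units: m / s
Hz does NOT reduce to m / s; a valid unit for velocity would be e.g. m/s.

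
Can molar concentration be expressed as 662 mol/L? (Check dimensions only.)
Yes

molar concentration has SI base units: mol / m^3
mol/L reduces to the same SI base units, so it is a valid unit for molar concentration.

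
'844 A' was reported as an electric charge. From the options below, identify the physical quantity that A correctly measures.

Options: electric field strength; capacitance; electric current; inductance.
electric current

electric charge should have units dimensionally equivalent to A * s (e.g. C).
The given unit 'A' reduces to A. Of the listed options, that is the dimensionality of electric current.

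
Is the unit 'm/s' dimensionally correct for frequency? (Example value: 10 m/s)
No

frequency has SI base units: 1 / s
m/s does NOT reduce to 1 / s; a valid unit for frequency would be e.g. Hz.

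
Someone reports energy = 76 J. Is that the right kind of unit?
Yes

energy has SI base units: kg * m^2 / s^2
J reduces to the same SI base units, so it is a valid unit for energy.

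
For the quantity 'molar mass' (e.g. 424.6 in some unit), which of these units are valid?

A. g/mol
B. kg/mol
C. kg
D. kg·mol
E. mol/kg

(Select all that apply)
A, B

molar mass has SI base units: kg / mol

Checking each option against kg / mol:
  A. g/mol: ✓ matches
  B. kg/mol: ✓ matches
  C. kg: ✗ does not match
  D. kg·mol: ✗ does not match
  E. mol/kg: ✗ does not match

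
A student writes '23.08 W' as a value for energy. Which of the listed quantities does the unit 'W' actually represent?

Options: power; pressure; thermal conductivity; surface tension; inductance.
power

energy should have units dimensionally equivalent to kg * m^2 / s^2 (e.g. J).
The given unit 'W' reduces to kg * m^2 / s^3. Of the listed options, that is the dimensionality of power.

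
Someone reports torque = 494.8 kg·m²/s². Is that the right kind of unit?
Yes

torque has SI base units: kg * m^2 / s^2
kg·m²/s² reduces to the same SI base units, so it is a valid unit for torque.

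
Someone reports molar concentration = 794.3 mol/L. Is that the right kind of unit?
Yes

molar concentration has SI base units: mol / m^3
mol/L reduces to the same SI base units, so it is a valid unit for molar concentration.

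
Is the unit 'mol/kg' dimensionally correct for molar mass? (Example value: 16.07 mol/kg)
No

molar mass has SI base units: kg / mol
mol/kg does NOT reduce to kg / mol; a valid unit for molar mass would be e.g. kg/mol.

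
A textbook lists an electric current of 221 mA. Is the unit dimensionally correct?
Yes

electric current has SI base units: A
mA reduces to the same SI base units, so it is a valid unit for electric current.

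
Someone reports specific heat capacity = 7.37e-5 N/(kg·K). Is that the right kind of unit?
No

specific heat capacity has SI base units: m^2 / (s^2 * K)
N/(kg·K) does NOT reduce to m^2 / (s^2 * K); a valid unit for specific heat capacity would be e.g. J/(kg·K).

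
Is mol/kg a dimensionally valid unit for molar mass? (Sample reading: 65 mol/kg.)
No

molar mass has SI base units: kg / mol
mol/kg does NOT reduce to kg / mol; a valid unit for molar mass would be e.g. kg/mol.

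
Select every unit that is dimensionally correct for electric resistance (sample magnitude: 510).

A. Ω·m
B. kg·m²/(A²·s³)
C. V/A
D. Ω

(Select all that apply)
B, C, D

electric resistance has SI base units: kg * m^2 / (A^2 * s^3)

Checking each option against kg * m^2 / (A^2 * s^3):
  A. Ω·m: ✗ does not match
  B. kg·m²/(A²·s³): ✓ matches
  C. V/A: ✓ matches
  D. Ω: ✓ matches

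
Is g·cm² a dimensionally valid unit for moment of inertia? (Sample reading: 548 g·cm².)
Yes

moment of inertia has SI base units: kg * m^2
g·cm² reduces to the same SI base units, so it is a valid unit for moment of inertia.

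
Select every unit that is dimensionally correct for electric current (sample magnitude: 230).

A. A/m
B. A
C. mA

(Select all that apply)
B, C

electric current has SI base units: A

Checking each option against A:
  A. A/m: ✗ does not match
  B. A: ✓ matches
  C. mA: ✓ matches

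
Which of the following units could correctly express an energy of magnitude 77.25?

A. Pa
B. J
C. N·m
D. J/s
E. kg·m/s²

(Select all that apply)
B, C

energy has SI base units: kg * m^2 / s^2

Checking each option against kg * m^2 / s^2:
  A. Pa: ✗ does not match
  B. J: ✓ matches
  C. N·m: ✓ matches
  D. J/s: ✗ does not match
  E. kg·m/s²: ✗ does not match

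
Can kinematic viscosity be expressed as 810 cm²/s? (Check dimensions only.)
Yes

kinematic viscosity has SI base units: m^2 / s
cm²/s reduces to the same SI base units, so it is a valid unit for kinematic viscosity.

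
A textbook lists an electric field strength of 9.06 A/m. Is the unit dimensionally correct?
No

electric field strength has SI base units: kg * m / (A * s^3)
A/m does NOT reduce to kg * m / (A * s^3); a valid unit for electric field strength would be e.g. V/m.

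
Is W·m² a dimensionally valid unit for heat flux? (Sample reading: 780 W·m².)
No

heat flux has SI base units: kg / s^3
W·m² does NOT reduce to kg / s^3; a valid unit for heat flux would be e.g. W/m².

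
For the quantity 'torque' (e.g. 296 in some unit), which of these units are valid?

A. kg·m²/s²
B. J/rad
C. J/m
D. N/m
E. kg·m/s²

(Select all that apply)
A, B

torque has SI base units: kg * m^2 / s^2

Checking each option against kg * m^2 / s^2:
  A. kg·m²/s²: ✓ matches
  B. J/rad: ✓ matches
  C. J/m: ✗ does not match
  D. N/m: ✗ does not match
  E. kg·m/s²: ✗ does not match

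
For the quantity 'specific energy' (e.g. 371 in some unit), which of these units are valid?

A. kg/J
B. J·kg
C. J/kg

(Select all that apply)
C

specific energy has SI base units: m^2 / s^2

Checking each option against m^2 / s^2:
  A. kg/J: ✗ does not match
  B. J·kg: ✗ does not match
  C. J/kg: ✓ matches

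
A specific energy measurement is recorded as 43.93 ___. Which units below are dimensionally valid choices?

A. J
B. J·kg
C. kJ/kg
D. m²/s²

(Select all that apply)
C, D

specific energy has SI base units: m^2 / s^2

Checking each option against m^2 / s^2:
  A. J: ✗ does not match
  B. J·kg: ✗ does not match
  C. kJ/kg: ✓ matches
  D. m²/s²: ✓ matches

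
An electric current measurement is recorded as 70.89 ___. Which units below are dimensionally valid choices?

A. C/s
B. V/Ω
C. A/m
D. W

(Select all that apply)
A, B

electric current has SI base units: A

Checking each option against A:
  A. C/s: ✓ matches
  B. V/Ω: ✓ matches
  C. A/m: ✗ does not match
  D. W: ✗ does not match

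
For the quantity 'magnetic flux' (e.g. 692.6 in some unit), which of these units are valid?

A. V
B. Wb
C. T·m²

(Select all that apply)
B, C

magnetic flux has SI base units: kg * m^2 / (A * s^2)

Checking each option against kg * m^2 / (A * s^2):
  A. V: ✗ does not match
  B. Wb: ✓ matches
  C. T·m²: ✓ matches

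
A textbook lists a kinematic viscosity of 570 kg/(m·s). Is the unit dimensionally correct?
No

kinematic viscosity has SI base units: m^2 / s
kg/(m·s) does NOT reduce to m^2 / s; a valid unit for kinematic viscosity would be e.g. m²/s.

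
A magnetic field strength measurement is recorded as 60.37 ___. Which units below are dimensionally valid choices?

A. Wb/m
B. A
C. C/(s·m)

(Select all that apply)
C

magnetic field strength has SI base units: A / m

Checking each option against A / m:
  A. Wb/m: ✗ does not match
  B. A: ✗ does not match
  C. C/(s·m): ✓ matches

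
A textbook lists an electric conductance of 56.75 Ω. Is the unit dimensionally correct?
No

electric conductance has SI base units: A^2 * s^3 / (kg * m^2)
Ω does NOT reduce to A^2 * s^3 / (kg * m^2); a valid unit for electric conductance would be e.g. S.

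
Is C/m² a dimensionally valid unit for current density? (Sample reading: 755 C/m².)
No

current density has SI base units: A / m^2
C/m² does NOT reduce to A / m^2; a valid unit for current density would be e.g. A/m².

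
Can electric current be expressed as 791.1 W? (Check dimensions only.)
No

electric current has SI base units: A
W does NOT reduce to A; a valid unit for electric current would be e.g. A.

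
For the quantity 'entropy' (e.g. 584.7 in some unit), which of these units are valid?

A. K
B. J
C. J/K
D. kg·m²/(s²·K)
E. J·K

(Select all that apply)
C, D

entropy has SI base units: kg * m^2 / (s^2 * K)

Checking each option against kg * m^2 / (s^2 * K):
  A. K: ✗ does not match
  B. J: ✗ does not match
  C. J/K: ✓ matches
  D. kg·m²/(s²·K): ✓ matches
  E. J·K: ✗ does not match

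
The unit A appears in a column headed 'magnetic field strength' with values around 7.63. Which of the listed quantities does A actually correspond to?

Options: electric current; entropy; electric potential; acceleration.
electric current

magnetic field strength should have units dimensionally equivalent to A / m (e.g. A/m).
The given unit 'A' reduces to A. Of the listed options, that is the dimensionality of electric current.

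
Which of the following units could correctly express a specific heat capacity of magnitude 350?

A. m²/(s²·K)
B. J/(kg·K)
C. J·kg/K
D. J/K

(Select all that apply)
A, B

specific heat capacity has SI base units: m^2 / (s^2 * K)

Checking each option against m^2 / (s^2 * K):
  A. m²/(s²·K): ✓ matches
  B. J/(kg·K): ✓ matches
  C. J·kg/K: ✗ does not match
  D. J/K: ✗ does not match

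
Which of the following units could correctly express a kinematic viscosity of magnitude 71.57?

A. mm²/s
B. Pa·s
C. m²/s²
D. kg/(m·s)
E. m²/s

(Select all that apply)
A, E

kinematic viscosity has SI base units: m^2 / s

Checking each option against m^2 / s:
  A. mm²/s: ✓ matches
  B. Pa·s: ✗ does not match
  C. m²/s²: ✗ does not match
  D. kg/(m·s): ✗ does not match
  E. m²/s: ✓ matches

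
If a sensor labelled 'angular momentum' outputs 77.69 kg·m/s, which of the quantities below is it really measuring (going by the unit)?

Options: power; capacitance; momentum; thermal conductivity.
momentum

angular momentum should have units dimensionally equivalent to kg * m^2 / s (e.g. kg·m²/s).
The given unit 'kg·m/s' reduces to kg * m / s. Of the listed options, that is the dimensionality of momentum.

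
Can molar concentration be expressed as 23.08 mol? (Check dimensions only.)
No

molar concentration has SI base units: mol / m^3
mol does NOT reduce to mol / m^3; a valid unit for molar concentration would be e.g. mol/m³.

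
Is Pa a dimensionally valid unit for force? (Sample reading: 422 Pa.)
No

force has SI base units: kg * m / s^2
Pa does NOT reduce to kg * m / s^2; a valid unit for force would be e.g. N.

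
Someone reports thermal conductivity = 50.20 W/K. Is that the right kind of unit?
No

thermal conductivity has SI base units: kg * m / (s^3 * K)
W/K does NOT reduce to kg * m / (s^3 * K); a valid unit for thermal conductivity would be e.g. W/(m·K).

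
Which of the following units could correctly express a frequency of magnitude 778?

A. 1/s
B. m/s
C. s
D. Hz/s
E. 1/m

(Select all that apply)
A

frequency has SI base units: 1 / s

Checking each option against 1 / s:
  A. 1/s: ✓ matches
  B. m/s: ✗ does not match
  C. s: ✗ does not match
  D. Hz/s: ✗ does not match
  E. 1/m: ✗ does not match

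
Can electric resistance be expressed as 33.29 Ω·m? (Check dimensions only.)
No

electric resistance has SI base units: kg * m^2 / (A^2 * s^3)
Ω·m does NOT reduce to kg * m^2 / (A^2 * s^3); a valid unit for electric resistance would be e.g. Ω.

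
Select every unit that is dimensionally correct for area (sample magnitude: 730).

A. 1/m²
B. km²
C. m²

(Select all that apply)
B, C

area has SI base units: m^2

Checking each option against m^2:
  A. 1/m²: ✗ does not match
  B. km²: ✓ matches
  C. m²: ✓ matches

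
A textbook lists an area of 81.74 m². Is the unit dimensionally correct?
Yes

area has SI base units: m^2
m² reduces to the same SI base units, so it is a valid unit for area.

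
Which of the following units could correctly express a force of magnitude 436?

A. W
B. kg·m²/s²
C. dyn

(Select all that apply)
C

force has SI base units: kg * m / s^2

Checking each option against kg * m / s^2:
  A. W: ✗ does not match
  B. kg·m²/s²: ✗ does not match
  C. dyn: ✓ matches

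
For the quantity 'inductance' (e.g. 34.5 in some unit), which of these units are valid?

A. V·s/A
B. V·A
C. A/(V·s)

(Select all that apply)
A

inductance has SI base units: kg * m^2 / (A^2 * s^2)

Checking each option against kg * m^2 / (A^2 * s^2):
  A. V·s/A: ✓ matches
  B. V·A: ✗ does not match
  C. A/(V·s): ✗ does not match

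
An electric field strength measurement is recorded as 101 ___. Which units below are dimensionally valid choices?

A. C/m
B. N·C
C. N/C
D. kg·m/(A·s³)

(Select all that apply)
C, D

electric field strength has SI base units: kg * m / (A * s^3)

Checking each option against kg * m / (A * s^3):
  A. C/m: ✗ does not match
  B. N·C: ✗ does not match
  C. N/C: ✓ matches
  D. kg·m/(A·s³): ✓ matches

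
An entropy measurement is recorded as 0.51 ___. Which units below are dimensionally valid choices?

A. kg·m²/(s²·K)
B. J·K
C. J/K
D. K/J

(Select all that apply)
A, C

entropy has SI base units: kg * m^2 / (s^2 * K)

Checking each option against kg * m^2 / (s^2 * K):
  A. kg·m²/(s²·K): ✓ matches
  B. J·K: ✗ does not match
  C. J/K: ✓ matches
  D. K/J: ✗ does not match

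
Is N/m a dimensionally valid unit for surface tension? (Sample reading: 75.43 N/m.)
Yes

surface tension has SI base units: kg / s^2
N/m reduces to the same SI base units, so it is a valid unit for surface tension.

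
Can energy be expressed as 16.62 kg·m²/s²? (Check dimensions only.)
Yes

energy has SI base units: kg * m^2 / s^2
kg·m²/s² reduces to the same SI base units, so it is a valid unit for energy.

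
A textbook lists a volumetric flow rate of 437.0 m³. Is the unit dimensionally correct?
No

volumetric flow rate has SI base units: m^3 / s
m³ does NOT reduce to m^3 / s; a valid unit for volumetric flow rate would be e.g. m³/s.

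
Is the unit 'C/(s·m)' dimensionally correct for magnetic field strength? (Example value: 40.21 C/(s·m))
Yes

magnetic field strength has SI base units: A / m
C/(s·m) reduces to the same SI base units, so it is a valid unit for magnetic field strength.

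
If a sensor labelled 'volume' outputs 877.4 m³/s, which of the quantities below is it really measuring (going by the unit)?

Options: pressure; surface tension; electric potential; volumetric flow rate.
volumetric flow rate

volume should have units dimensionally equivalent to m^3 (e.g. m³).
The given unit 'm³/s' reduces to m^3 / s. Of the listed options, that is the dimensionality of volumetric flow rate.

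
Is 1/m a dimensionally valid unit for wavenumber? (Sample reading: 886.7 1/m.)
Yes

wavenumber has SI base units: 1 / m
1/m reduces to the same SI base units, so it is a valid unit for wavenumber.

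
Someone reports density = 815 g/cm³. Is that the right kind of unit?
Yes

density has SI base units: kg / m^3
g/cm³ reduces to the same SI base units, so it is a valid unit for density.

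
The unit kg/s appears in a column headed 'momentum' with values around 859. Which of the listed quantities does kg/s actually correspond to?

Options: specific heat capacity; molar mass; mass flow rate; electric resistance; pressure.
mass flow rate

momentum should have units dimensionally equivalent to kg * m / s (e.g. kg·m/s).
The given unit 'kg/s' reduces to kg / s. Of the listed options, that is the dimensionality of mass flow rate.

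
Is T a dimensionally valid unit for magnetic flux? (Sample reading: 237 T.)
No

magnetic flux has SI base units: kg * m^2 / (A * s^2)
T does NOT reduce to kg * m^2 / (A * s^2); a valid unit for magnetic flux would be e.g. Wb.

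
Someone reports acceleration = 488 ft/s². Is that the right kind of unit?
Yes

acceleration has SI base units: m / s^2
ft/s² reduces to the same SI base units, so it is a valid unit for acceleration.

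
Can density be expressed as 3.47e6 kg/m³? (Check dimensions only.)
Yes

density has SI base units: kg / m^3
kg/m³ reduces to the same SI base units, so it is a valid unit for density.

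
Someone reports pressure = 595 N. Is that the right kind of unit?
No

pressure has SI base units: kg / (m * s^2)
N does NOT reduce to kg / (m * s^2); a valid unit for pressure would be e.g. Pa.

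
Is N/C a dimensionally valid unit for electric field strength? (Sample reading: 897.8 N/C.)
Yes

electric field strength has SI base units: kg * m / (A * s^3)
N/C reduces to the same SI base units, so it is a valid unit for electric field strength.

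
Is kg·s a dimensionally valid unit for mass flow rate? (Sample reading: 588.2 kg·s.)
No

mass flow rate has SI base units: kg / s
kg·s does NOT reduce to kg / s; a valid unit for mass flow rate would be e.g. kg/s.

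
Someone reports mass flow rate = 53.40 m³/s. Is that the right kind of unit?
No

mass flow rate has SI base units: kg / s
m³/s does NOT reduce to kg / s; a valid unit for mass flow rate would be e.g. kg/s.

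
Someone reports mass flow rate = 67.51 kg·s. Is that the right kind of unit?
No

mass flow rate has SI base units: kg / s
kg·s does NOT reduce to kg / s; a valid unit for mass flow rate would be e.g. kg/s.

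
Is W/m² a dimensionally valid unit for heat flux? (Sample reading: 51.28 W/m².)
Yes

heat flux has SI base units: kg / s^3
W/m² reduces to the same SI base units, so it is a valid unit for heat flux.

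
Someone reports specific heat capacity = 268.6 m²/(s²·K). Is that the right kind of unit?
Yes

specific heat capacity has SI base units: m^2 / (s^2 * K)
m²/(s²·K) reduces to the same SI base units, so it is a valid unit for specific heat capacity.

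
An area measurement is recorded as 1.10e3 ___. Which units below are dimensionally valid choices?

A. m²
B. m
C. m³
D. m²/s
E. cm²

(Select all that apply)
A, E

area has SI base units: m^2

Checking each option against m^2:
  A. m²: ✓ matches
  B. m: ✗ does not match
  C. m³: ✗ does not match
  D. m²/s: ✗ does not match
  E. cm²: ✓ matches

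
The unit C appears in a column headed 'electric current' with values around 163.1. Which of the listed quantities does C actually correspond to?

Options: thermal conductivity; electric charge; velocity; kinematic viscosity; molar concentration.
electric charge

electric current should have units dimensionally equivalent to A (e.g. A).
The given unit 'C' reduces to A * s. Of the listed options, that is the dimensionality of electric charge.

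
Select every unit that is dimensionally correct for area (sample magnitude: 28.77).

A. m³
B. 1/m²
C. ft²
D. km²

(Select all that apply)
C, D

area has SI base units: m^2

Checking each option against m^2:
  A. m³: ✗ does not match
  B. 1/m²: ✗ does not match
  C. ft²: ✓ matches
  D. km²: ✓ matches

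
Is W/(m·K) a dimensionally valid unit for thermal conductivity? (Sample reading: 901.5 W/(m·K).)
Yes

thermal conductivity has SI base units: kg * m / (s^3 * K)
W/(m·K) reduces to the same SI base units, so it is a valid unit for thermal conductivity.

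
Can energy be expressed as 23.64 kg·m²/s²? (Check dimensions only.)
Yes

energy has SI base units: kg * m^2 / s^2
kg·m²/s² reduces to the same SI base units, so it is a valid unit for energy.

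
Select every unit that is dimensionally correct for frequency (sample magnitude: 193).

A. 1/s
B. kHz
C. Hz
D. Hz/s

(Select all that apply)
A, B, C

frequency has SI base units: 1 / s

Checking each option against 1 / s:
  A. 1/s: ✓ matches
  B. kHz: ✓ matches
  C. Hz: ✓ matches
  D. Hz/s: ✗ does not match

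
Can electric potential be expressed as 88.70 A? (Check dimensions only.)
No

electric potential has SI base units: kg * m^2 / (A * s^3)
A does NOT reduce to kg * m^2 / (A * s^3); a valid unit for electric potential would be e.g. V.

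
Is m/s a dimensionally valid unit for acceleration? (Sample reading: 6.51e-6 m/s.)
No

acceleration has SI base units: m / s^2
m/s does NOT reduce to m / s^2; a valid unit for acceleration would be e.g. m/s².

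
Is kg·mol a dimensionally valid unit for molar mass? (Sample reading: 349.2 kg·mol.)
No

molar mass has SI base units: kg / mol
kg·mol does NOT reduce to kg / mol; a valid unit for molar mass would be e.g. kg/mol.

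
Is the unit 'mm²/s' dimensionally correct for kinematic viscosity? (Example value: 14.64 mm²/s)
Yes

kinematic viscosity has SI base units: m^2 / s
mm²/s reduces to the same SI base units, so it is a valid unit for kinematic viscosity.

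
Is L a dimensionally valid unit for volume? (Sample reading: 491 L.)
Yes

volume has SI base units: m^3
L reduces to the same SI base units, so it is a valid unit for volume.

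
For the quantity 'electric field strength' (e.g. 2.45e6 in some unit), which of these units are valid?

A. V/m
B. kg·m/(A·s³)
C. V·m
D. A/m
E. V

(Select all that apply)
A, B

electric field strength has SI base units: kg * m / (A * s^3)

Checking each option against kg * m / (A * s^3):
  A. V/m: ✓ matches
  B. kg·m/(A·s³): ✓ matches
  C. V·m: ✗ does not match
  D. A/m: ✗ does not match
  E. V: ✗ does not match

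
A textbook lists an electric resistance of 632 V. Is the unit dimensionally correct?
No

electric resistance has SI base units: kg * m^2 / (A^2 * s^3)
V does NOT reduce to kg * m^2 / (A^2 * s^3); a valid unit for electric resistance would be e.g. Ω.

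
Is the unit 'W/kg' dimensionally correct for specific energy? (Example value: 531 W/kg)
No

specific energy has SI base units: m^2 / s^2
W/kg does NOT reduce to m^2 / s^2; a valid unit for specific energy would be e.g. J/kg.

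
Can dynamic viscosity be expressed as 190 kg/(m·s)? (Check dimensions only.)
Yes

dynamic viscosity has SI base units: kg / (m * s)
kg/(m·s) reduces to the same SI base units, so it is a valid unit for dynamic viscosity.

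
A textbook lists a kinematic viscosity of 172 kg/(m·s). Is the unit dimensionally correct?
No

kinematic viscosity has SI base units: m^2 / s
kg/(m·s) does NOT reduce to m^2 / s; a valid unit for kinematic viscosity would be e.g. m²/s.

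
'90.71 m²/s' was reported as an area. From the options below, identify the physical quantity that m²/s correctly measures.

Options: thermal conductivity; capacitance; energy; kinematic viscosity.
kinematic viscosity

area should have units dimensionally equivalent to m^2 (e.g. m²).
The given unit 'm²/s' reduces to m^2 / s. Of the listed options, that is the dimensionality of kinematic viscosity.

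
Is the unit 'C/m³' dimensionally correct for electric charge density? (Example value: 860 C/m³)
Yes

electric charge density has SI base units: A * s / m^3
C/m³ reduces to the same SI base units, so it is a valid unit for electric charge density.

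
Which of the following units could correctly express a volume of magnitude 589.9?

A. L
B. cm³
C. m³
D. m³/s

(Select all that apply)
A, B, C

volume has SI base units: m^3

Checking each option against m^3:
  A. L: ✓ matches
  B. cm³: ✓ matches
  C. m³: ✓ matches
  D. m³/s: ✗ does not match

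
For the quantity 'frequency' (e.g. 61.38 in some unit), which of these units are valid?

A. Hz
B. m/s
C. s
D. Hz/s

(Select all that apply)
A

frequency has SI base units: 1 / s

Checking each option against 1 / s:
  A. Hz: ✓ matches
  B. m/s: ✗ does not match
  C. s: ✗ does not match
  D. Hz/s: ✗ does not match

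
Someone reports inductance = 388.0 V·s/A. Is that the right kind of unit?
Yes

inductance has SI base units: kg * m^2 / (A^2 * s^2)
V·s/A reduces to the same SI base units, so it is a valid unit for inductance.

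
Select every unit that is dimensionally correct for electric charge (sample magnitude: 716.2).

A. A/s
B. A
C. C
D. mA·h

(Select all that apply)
C, D

electric charge has SI base units: A * s

Checking each option against A * s:
  A. A/s: ✗ does not match
  B. A: ✗ does not match
  C. C: ✓ matches
  D. mA·h: ✓ matches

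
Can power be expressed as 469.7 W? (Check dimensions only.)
Yes

power has SI base units: kg * m^2 / s^3
W reduces to the same SI base units, so it is a valid unit for power.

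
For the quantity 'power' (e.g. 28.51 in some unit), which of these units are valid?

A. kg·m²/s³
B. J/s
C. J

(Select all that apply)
A, B

power has SI base units: kg * m^2 / s^3

Checking each option against kg * m^2 / s^3:
  A. kg·m²/s³: ✓ matches
  B. J/s: ✓ matches
  C. J: ✗ does not match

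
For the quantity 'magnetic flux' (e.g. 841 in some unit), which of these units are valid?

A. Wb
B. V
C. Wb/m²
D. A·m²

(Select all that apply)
A

magnetic flux has SI base units: kg * m^2 / (A * s^2)

Checking each option against kg * m^2 / (A * s^2):
  A. Wb: ✓ matches
  B. V: ✗ does not match
  C. Wb/m²: ✗ does not match
  D. A·m²: ✗ does not match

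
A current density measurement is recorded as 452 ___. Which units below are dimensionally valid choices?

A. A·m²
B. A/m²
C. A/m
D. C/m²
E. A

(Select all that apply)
B

current density has SI base units: A / m^2

Checking each option against A / m^2:
  A. A·m²: ✗ does not match
  B. A/m²: ✓ matches
  C. A/m: ✗ does not match
  D. C/m²: ✗ does not match
  E. A: ✗ does not match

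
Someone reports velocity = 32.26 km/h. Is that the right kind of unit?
Yes

velocity has SI base units: m / s
km/h reduces to the same SI base units, so it is a valid unit for velocity.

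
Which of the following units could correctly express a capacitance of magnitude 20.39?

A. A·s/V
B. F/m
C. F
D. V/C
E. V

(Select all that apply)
A, C

capacitance has SI base units: A^2 * s^4 / (kg * m^2)

Checking each option against A^2 * s^4 / (kg * m^2):
  A. A·s/V: ✓ matches
  B. F/m: ✗ does not match
  C. F: ✓ matches
  D. V/C: ✗ does not match
  E. V: ✗ does not match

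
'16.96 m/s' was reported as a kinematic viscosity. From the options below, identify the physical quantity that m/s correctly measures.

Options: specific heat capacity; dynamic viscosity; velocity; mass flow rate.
velocity

kinematic viscosity should have units dimensionally equivalent to m^2 / s (e.g. m²/s).
The given unit 'm/s' reduces to m / s. Of the listed options, that is the dimensionality of velocity.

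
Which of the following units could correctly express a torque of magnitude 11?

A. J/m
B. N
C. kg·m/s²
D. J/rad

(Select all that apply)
D

torque has SI base units: kg * m^2 / s^2

Checking each option against kg * m^2 / s^2:
  A. J/m: ✗ does not match
  B. N: ✗ does not match
  C. kg·m/s²: ✗ does not match
  D. J/rad: ✓ matches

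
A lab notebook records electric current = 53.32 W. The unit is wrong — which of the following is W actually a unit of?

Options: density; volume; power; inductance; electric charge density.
power

electric current should have units dimensionally equivalent to A (e.g. A).
The given unit 'W' reduces to kg * m^2 / s^3. Of the listed options, that is the dimensionality of power.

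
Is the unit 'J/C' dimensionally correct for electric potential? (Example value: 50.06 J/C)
Yes

electric potential has SI base units: kg * m^2 / (A * s^3)
J/C reduces to the same SI base units, so it is a valid unit for electric potential.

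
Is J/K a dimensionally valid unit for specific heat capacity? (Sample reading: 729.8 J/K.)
No

specific heat capacity has SI base units: m^2 / (s^2 * K)
J/K does NOT reduce to m^2 / (s^2 * K); a valid unit for specific heat capacity would be e.g. J/(kg·K).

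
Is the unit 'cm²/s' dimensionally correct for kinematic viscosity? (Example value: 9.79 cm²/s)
Yes

kinematic viscosity has SI base units: m^2 / s
cm²/s reduces to the same SI base units, so it is a valid unit for kinematic viscosity.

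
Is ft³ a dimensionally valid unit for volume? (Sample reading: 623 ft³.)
Yes

volume has SI base units: m^3
ft³ reduces to the same SI base units, so it is a valid unit for volume.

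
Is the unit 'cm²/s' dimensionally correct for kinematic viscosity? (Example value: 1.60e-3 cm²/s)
Yes

kinematic viscosity has SI base units: m^2 / s
cm²/s reduces to the same SI base units, so it is a valid unit for kinematic viscosity.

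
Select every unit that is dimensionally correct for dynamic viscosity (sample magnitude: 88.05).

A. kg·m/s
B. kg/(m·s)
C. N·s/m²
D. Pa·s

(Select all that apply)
B, C, D

dynamic viscosity has SI base units: kg / (m * s)

Checking each option against kg / (m * s):
  A. kg·m/s: ✗ does not match
  B. kg/(m·s): ✓ matches
  C. N·s/m²: ✓ matches
  D. Pa·s: ✓ matches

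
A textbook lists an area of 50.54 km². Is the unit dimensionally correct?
Yes

area has SI base units: m^2
km² reduces to the same SI base units, so it is a valid unit for area.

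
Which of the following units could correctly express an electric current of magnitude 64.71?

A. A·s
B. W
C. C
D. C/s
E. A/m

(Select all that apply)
D

electric current has SI base units: A

Checking each option against A:
  A. A·s: ✗ does not match
  B. W: ✗ does not match
  C. C: ✗ does not match
  D. C/s: ✓ matches
  E. A/m: ✗ does not match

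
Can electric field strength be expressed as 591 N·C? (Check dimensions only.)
No

electric field strength has SI base units: kg * m / (A * s^3)
N·C does NOT reduce to kg * m / (A * s^3); a valid unit for electric field strength would be e.g. V/m.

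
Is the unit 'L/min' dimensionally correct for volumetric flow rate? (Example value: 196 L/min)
Yes

volumetric flow rate has SI base units: m^3 / s
L/min reduces to the same SI base units, so it is a valid unit for volumetric flow rate.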